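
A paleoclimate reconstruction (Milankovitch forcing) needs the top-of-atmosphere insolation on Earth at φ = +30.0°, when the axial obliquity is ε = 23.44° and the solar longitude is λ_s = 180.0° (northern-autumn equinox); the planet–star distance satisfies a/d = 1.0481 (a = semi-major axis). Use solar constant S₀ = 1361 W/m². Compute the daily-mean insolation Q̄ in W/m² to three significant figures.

Solar declination: sin δ = sin ε · sin λ_s = sin 23.44° × sin 180.0° = 0.00000, so δ = +0.000°.
cos H₀ = −tan(+30.0°) tan(+0.000°) = -0.0000, H₀ = 1.5708 rad.
Bracket: H₀ sin φ sin δ + cos φ cos δ sin H₀ = 1.5708×0.50000×0.00000 + 0.86603×1.00000×1.00000 = 0.000000 + 0.866030 = 0.866030.
Inverse-square distance factor (a/d)² = 1.0481² = 1.098514.
Q̄ = (S₀/π) × 1.098514 × [bracket] = (1361/π) × 1.098514 × 0.866030 = 412.1 W/m².

Q̄ ≈ 412 W/m²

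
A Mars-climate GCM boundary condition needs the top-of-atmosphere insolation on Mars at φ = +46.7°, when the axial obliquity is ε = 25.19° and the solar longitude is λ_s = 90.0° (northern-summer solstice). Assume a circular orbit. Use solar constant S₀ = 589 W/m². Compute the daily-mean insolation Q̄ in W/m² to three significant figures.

Solar declination: sin δ = sin ε · sin λ_s = sin 25.19° × sin 90.0° = 0.42562, so δ = +25.190°.
cos H₀ = −tan(+46.7°) tan(+25.190°) = -0.4991, H₀ = 2.0934 rad.
Bracket: H₀ sin φ sin δ + cos φ cos δ sin H₀ = 2.0934×0.72777×0.42562 + 0.68582×0.90490×0.86653 = 0.648438 + 0.537767 = 1.186205.
Q̄ = (S₀/π) × [bracket] = (589/π) × 1.186205 = 222.4 W/m².

Q̄ ≈ 222 W/m²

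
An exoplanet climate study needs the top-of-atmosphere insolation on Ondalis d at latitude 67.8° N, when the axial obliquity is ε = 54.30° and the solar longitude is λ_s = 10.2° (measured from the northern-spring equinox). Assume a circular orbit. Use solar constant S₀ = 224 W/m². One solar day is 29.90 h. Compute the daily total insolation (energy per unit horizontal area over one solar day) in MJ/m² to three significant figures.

Solar declination: sin δ = sin ε · sin λ_s = sin 54.30° × sin 10.2° = 0.14381, so δ = +8.268°.
cos H₀ = −tan(+67.8°) tan(+8.268°) = -0.3561, H₀ = 1.9349 rad.
Bracket: H₀ sin φ sin δ + cos φ cos δ sin H₀ = 1.9349×0.92587×0.14381 + 0.37784×0.98961×0.93445 = 0.257631 + 0.349404 = 0.607035.
Q̄ = (S₀/π) × [bracket] = (224/π) × 0.607035 = 43.282 W/m².
Daily total = Q̄ × 29.90 h × 3600 s/h = 43.282 × 29.90 × 3600 / 10⁶ = 4.659 MJ/m².

4.66 MJ/m²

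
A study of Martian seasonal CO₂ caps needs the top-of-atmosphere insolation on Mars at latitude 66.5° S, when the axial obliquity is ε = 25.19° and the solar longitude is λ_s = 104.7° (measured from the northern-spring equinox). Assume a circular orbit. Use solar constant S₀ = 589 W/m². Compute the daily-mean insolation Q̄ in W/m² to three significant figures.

Solar declination: sin δ = sin ε · sin λ_s = sin 25.19° × sin 104.7° = 0.41169, so δ = +24.311°.
cos H₀ = −tan(-66.5°) tan(+24.311°) = 1.0390 ≥ 1 ⇒ polar night, H₀ = 0 and Q̄ = 0.

Q̄ ≈ 0.00 W/m²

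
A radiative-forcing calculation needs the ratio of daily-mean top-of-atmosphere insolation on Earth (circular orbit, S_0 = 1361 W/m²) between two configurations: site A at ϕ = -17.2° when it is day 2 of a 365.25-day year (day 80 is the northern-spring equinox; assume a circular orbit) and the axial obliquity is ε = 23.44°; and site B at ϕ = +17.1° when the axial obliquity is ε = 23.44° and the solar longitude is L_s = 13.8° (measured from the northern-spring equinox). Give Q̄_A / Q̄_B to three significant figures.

— Configuration A (ϕ=-17.2°):
Solar longitude: L_s = 360° × (2 − 80)/365.25 = -76.879°, i.e. -76.879° + 360° = 283.121°.
sin δ = sin 23.44° × sin 283.121° = -0.38740, so δ = -22.793°.
cos h₀ = −tan(-17.2°) tan(-22.793°) = -0.1301, h₀ = 1.7012 rad.
Bracket: h₀ sin ϕ sin δ + cos ϕ cos δ sin h₀ = 1.7012×-0.29571×-0.38740 + 0.95528×0.92191×0.99150 = 0.194886 + 0.873196 = 1.068082.
Q̄ = (S_0/π) × [bracket] = (1361/π) × 1.068082 = 462.71 W/m².
— Configuration B (ϕ=+17.1°):
Solar declination: sin δ = sin ε · sin L_s = sin 23.44° × sin 13.8° = 0.09489, so δ = +5.445°.
cos h₀ = −tan(+17.1°) tan(+5.445°) = -0.0293, h₀ = 1.6001 rad.
Bracket: h₀ sin ϕ sin δ + cos ϕ cos δ sin h₀ = 1.6001×0.29404×0.09489 + 0.95579×0.99549×0.99957 = 0.044645 + 0.951070 = 0.995715.
Q̄ = (S_0/π) × [bracket] = (1361/π) × 0.995715 = 431.36 W/m².
Ratio Q̄_A / Q̄_B = 462.71 / 431.36 = 1.073.

Q̄_A / Q̄_B ≈ 1.07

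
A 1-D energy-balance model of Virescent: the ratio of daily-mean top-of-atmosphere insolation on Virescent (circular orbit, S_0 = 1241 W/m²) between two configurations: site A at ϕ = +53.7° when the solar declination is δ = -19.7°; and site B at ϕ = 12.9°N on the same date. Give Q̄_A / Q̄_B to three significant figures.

— Configuration A (ϕ=+53.7°):
cos h₀ = −tan(+53.7°) tan(-19.700°) = 0.4874, h₀ = 1.0617 rad.
Bracket: h₀ sin ϕ sin δ + cos ϕ cos δ sin h₀ = 1.0617×0.80593×-0.33710 + 0.59201×0.94147×0.87316 = -0.288442 + 0.486664 = 0.198222.
Q̄ = (S_0/π) × [bracket] = (1241/π) × 0.198222 = 78.302 W/m².
— Configuration B (ϕ=+12.9°):
cos h₀ = −tan(+12.9°) tan(-19.700°) = 0.0820, h₀ = 1.4887 rad.
Bracket: h₀ sin ϕ sin δ + cos ϕ cos δ sin h₀ = 1.4887×0.22325×-0.33710 + 0.97476×0.94147×0.99663 = -0.112036 + 0.914615 = 0.802579.
Q̄ = (S_0/π) × [bracket] = (1241/π) × 0.802579 = 317.04 W/m².
Ratio Q̄_A / Q̄_B = 78.302 / 317.04 = 0.2470.

Q̄_A / Q̄_B ≈ 0.247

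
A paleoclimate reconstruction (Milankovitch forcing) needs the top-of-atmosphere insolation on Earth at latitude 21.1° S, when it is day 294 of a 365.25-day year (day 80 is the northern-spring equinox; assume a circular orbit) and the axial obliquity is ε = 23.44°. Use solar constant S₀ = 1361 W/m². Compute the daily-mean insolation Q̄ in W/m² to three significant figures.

Solar longitude: λ_s = 360° × (294 − 80)/365.25 = 210.924°.
sin δ = sin 23.44° × sin 210.924° = -0.20442, so δ = -11.796°.
cos H₀ = −tan(-21.1°) tan(-11.796°) = -0.0806, H₀ = 1.6515 rad.
Bracket: H₀ sin φ sin δ + cos φ cos δ sin H₀ = 1.6515×-0.36000×-0.20442 + 0.93295×0.97888×0.99675 = 0.121536 + 0.910278 = 1.031814.
Q̄ = (S₀/π) × [bracket] = (1361/π) × 1.031814 = 447.0 W/m².

Q̄ ≈ 447 W/m²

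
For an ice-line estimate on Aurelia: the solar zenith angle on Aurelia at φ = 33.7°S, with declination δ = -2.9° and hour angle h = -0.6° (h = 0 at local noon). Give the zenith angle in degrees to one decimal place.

θ_z = 30.8°

cos θ_z = sin φ sin δ + cos φ cos δ cos h = 0.028071 + 0.830843 = 0.858914.
θ_z = arccos(0.858914) = 30.8°.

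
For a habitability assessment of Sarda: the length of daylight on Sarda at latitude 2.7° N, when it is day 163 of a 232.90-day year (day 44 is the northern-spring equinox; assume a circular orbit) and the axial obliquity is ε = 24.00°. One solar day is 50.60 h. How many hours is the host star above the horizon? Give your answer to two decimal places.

25.28 h

Solar longitude: L_s = 360° × (163 − 44)/232.90 = 183.942°.
sin δ = sin 24.00° × sin 183.942° = -0.02796, so δ = -1.602°.
cos h₀ = −tan ϕ · tan δ = −tan(+2.7°) × tan(-1.602°) = 0.0013, so h₀ = 1.5695 rad = 89.92°.
Daylight = 2h₀/(2π) × 50.60 h = (1.5695/π) × 50.60 = 25.28 h.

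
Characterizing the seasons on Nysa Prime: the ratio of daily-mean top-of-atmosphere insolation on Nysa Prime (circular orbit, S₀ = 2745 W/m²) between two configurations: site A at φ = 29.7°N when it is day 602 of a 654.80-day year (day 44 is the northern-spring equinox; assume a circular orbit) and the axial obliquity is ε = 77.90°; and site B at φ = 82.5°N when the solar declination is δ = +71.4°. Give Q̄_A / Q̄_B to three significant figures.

— Configuration A (φ=+29.7°):
Solar longitude: λ_s = 360° × (602 − 44)/654.80 = 306.781°.
sin δ = sin 77.90° × sin 306.781° = -0.78314, so δ = -51.549°.
cos H₀ = −tan(+29.7°) tan(-51.549°) = 0.7183, H₀ = 0.7694 rad.
Bracket: H₀ sin φ sin δ + cos φ cos δ sin H₀ = 0.7694×0.49546×-0.78314 + 0.86863×0.62185×0.69570 = -0.298538 + 0.375788 = 0.077250.
Q̄ = (S₀/π) × [bracket] = (2745/π) × 0.077250 = 67.498 W/m².
— Configuration B (φ=+82.5°):
cos H₀ = −tan(+82.5°) tan(+71.400°) = -22.5703 ≤ −1 ⇒ polar day, H₀ = π.
Bracket: H₀ sin φ sin δ + cos φ cos δ sin H₀ = 3.1416×0.99144×0.94777 + 0.13053×0.31896×0.00000 = 2.952027 + 0.000000 = 2.952027.
Q̄ = (S₀/π) × [bracket] = (2745/π) × 2.952027 = 2579.4 W/m².
Ratio Q̄_A / Q̄_B = 67.498 / 2579.4 = 0.02617.

Q̄_A / Q̄_B ≈ 0.0262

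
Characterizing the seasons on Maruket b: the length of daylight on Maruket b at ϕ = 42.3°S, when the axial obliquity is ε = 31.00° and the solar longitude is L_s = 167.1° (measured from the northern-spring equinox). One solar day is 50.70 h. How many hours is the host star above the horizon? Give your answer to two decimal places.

Solar declination: sin δ = sin ε · sin L_s = sin 31.00° × sin 167.1° = 0.11498, so δ = +6.603°.
cos h₀ = −tan ϕ · tan δ = −tan(-42.3°) × tan(+6.603°) = 0.1053, so h₀ = 1.4653 rad = 83.95°.
Daylight = 2h₀/(2π) × 50.70 h = (1.4653/π) × 50.70 = 23.65 h.

23.65 h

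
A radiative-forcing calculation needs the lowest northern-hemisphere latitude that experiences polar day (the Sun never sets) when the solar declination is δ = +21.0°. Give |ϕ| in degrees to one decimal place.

|ϕ| = 69.0°

Polar day requires cos h₀ = −tan ϕ tan δ ≤ −1, i.e. tan ϕ tan δ ≥ 1.
The boundary is |tan ϕ| · |tan δ| = 1, so |ϕ| = 90° − |δ| = 90° − 21.0° = 69.0° in the northern hemisphere.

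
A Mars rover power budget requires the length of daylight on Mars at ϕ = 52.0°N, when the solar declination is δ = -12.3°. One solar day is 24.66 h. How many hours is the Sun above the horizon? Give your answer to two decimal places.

10.11 h

cos h₀ = −tan ϕ · tan δ = −tan(+52.0°) × tan(-12.300°) = 0.2791, so h₀ = 1.2880 rad = 73.80°.
Daylight = 2h₀/(2π) × 24.66 h = (1.2880/π) × 24.66 = 10.11 h.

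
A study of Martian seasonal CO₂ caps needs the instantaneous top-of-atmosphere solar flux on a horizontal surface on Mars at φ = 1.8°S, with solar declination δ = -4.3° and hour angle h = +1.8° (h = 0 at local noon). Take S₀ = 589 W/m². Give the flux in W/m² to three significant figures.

588 W/m²

cos θ_z = sin φ sin δ + cos φ cos δ cos h = 0.002355 + 0.996201 = 0.998556.
Flux = S₀ · cos θ_z = 589 × 0.998556 = 588.1 W/m².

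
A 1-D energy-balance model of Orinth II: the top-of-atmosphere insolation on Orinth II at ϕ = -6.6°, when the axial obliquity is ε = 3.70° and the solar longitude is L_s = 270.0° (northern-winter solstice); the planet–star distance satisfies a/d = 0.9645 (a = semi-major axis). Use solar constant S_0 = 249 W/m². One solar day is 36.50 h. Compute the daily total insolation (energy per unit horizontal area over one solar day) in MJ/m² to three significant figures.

Solar declination: sin δ = sin ε · sin L_s = sin 3.70° × sin 270.0° = -0.06453, so δ = -3.700°.
cos h₀ = −tan(-6.6°) tan(-3.700°) = -0.0075, h₀ = 1.5783 rad.
Bracket: h₀ sin ϕ sin δ + cos ϕ cos δ sin h₀ = 1.5783×-0.11494×-0.06453 + 0.99337×0.99792×0.99997 = 0.011706 + 0.991274 = 1.002980.
Inverse-square distance factor (a/d)² = 0.9645² = 0.930260.
Q̄ = (S_0/π) × 0.930260 × [bracket] = (249/π) × 0.930260 × 1.002980 = 73.951 W/m².
Daily total = Q̄ × 36.50 h × 3600 s/h = 73.951 × 36.50 × 3600 / 10⁶ = 9.717 MJ/m².

9.72 MJ/m²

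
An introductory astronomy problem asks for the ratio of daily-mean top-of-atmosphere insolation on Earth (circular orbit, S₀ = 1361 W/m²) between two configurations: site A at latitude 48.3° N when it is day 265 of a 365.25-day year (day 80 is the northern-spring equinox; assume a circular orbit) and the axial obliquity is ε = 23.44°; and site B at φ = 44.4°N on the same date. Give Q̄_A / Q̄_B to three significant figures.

Q̄_A / Q̄_B ≈ 0.928

— Configuration A (φ=+48.3°):
Solar longitude: λ_s = 360° × (265 − 80)/365.25 = 182.341°.
sin δ = sin 23.44° × sin 182.341° = -0.01625, so δ = -0.931°.
cos H₀ = −tan(+48.3°) tan(-0.931°) = 0.0182, H₀ = 1.5526 rad.
Bracket: H₀ sin φ sin δ + cos φ cos δ sin H₀ = 1.5526×0.74664×-0.01625 + 0.66523×0.99987×0.99983 = -0.018838 + 0.665030 = 0.646192.
Q̄ = (S₀/π) × [bracket] = (1361/π) × 0.646192 = 279.94 W/m².
— Configuration B (φ=+44.4°):
cos H₀ = −tan(+44.4°) tan(-0.931°) = 0.0159, H₀ = 1.5549 rad.
Bracket: H₀ sin φ sin δ + cos φ cos δ sin H₀ = 1.5549×0.69966×-0.01625 + 0.71447×0.99987×0.99987 = -0.017678 + 0.714284 = 0.696606.
Q̄ = (S₀/π) × [bracket] = (1361/π) × 0.696606 = 301.78 W/m².
Ratio Q̄_A / Q̄_B = 279.94 / 301.78 = 0.9276.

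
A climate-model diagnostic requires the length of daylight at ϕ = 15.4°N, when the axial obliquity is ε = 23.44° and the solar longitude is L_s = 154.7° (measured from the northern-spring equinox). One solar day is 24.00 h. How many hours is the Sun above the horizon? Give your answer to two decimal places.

12.36 h

Solar declination: sin δ = sin ε · sin L_s = sin 23.44° × sin 154.7° = 0.17000, so δ = +9.788°.
cos h₀ = −tan ϕ · tan δ = −tan(+15.4°) × tan(+9.788°) = -0.0475, so h₀ = 1.6183 rad = 92.72°.
Daylight = 2h₀/(2π) × 24.00 h = (1.6183/π) × 24.00 = 12.36 h.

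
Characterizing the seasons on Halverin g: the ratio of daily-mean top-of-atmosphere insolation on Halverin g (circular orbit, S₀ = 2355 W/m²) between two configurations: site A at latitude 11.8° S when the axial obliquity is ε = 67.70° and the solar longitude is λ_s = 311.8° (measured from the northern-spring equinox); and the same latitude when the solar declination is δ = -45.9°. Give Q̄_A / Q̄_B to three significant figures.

— Configuration A (φ=-11.8°):
Solar declination: sin δ = sin ε · sin λ_s = sin 67.70° × sin 311.8° = -0.68972, so δ = -43.608°.
cos H₀ = −tan(-11.8°) tan(-43.608°) = -0.1990, H₀ = 1.7711 rad.
Bracket: H₀ sin φ sin δ + cos φ cos δ sin H₀ = 1.7711×-0.20450×-0.68972 + 0.97887×0.72407×0.98000 = 0.249810 + 0.694595 = 0.944405.
Q̄ = (S₀/π) × [bracket] = (2355/π) × 0.944405 = 707.94 W/m².
— Configuration B (φ=-11.8°):
cos H₀ = −tan(-11.8°) tan(-45.900°) = -0.2156, H₀ = 1.7881 rad.
Bracket: H₀ sin φ sin δ + cos φ cos δ sin H₀ = 1.7881×-0.20450×-0.71813 + 0.97887×0.69591×0.97649 = 0.262596 + 0.665190 = 0.927786.
Q̄ = (S₀/π) × [bracket] = (2355/π) × 0.927786 = 695.49 W/m².
Ratio Q̄_A / Q̄_B = 707.94 / 695.49 = 1.018.

Q̄_A / Q̄_B ≈ 1.02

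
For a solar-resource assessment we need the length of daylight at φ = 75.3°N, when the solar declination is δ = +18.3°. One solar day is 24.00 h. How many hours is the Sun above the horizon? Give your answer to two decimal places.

Sunrise equation: cos H₀ = −tan φ · tan δ = -1.2606 ≤ −1, so the Sun never sets (polar day) and H₀ = π.
Daylight = 2H₀/(2π) × 24.00 h = (3.1416/π) × 24.00 = 24.00 h.

24.00 h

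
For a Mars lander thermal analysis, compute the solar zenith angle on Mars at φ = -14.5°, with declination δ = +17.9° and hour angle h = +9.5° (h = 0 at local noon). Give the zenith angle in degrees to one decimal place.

cos θ_z = sin φ sin δ + cos φ cos δ cos h = -0.076956 + 0.908649 = 0.831693.
θ_z = arccos(0.831693) = 33.7°.

θ_z = 33.7°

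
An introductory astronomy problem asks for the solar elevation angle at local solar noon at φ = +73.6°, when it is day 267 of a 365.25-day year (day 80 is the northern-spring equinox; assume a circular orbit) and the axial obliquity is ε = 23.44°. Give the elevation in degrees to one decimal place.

14.7°

Solar longitude: λ_s = 360° × (267 − 80)/365.25 = 184.312°.
sin δ = sin 23.44° × sin 184.312° = -0.02991, so δ = -1.714°.
At local noon the hour angle is zero, so the zenith angle equals |φ − δ| = |+73.6° − (-1.714°)| = 75.314°.
Elevation = 90° − 75.314° = 14.7°.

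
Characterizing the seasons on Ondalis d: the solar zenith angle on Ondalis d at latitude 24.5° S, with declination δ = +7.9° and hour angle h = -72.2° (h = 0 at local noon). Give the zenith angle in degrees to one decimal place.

θ_z = 77.4°

cos θ_z = sin φ sin δ + cos φ cos δ cos h = -0.056997 + 0.275531 = 0.218534.
θ_z = arccos(0.218534) = 77.4°.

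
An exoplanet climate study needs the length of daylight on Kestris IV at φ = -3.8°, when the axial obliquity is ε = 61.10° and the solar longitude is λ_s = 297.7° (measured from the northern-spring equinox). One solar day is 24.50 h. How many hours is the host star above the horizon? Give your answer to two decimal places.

12.89 h

Solar declination: sin δ = sin ε · sin λ_s = sin 61.10° × sin 297.7° = -0.77513, so δ = -50.817°.
cos H₀ = −tan φ · tan δ = −tan(-3.8°) × tan(-50.817°) = -0.0815, so H₀ = 1.6524 rad = 94.67°.
Daylight = 2H₀/(2π) × 24.50 h = (1.6524/π) × 24.50 = 12.89 h.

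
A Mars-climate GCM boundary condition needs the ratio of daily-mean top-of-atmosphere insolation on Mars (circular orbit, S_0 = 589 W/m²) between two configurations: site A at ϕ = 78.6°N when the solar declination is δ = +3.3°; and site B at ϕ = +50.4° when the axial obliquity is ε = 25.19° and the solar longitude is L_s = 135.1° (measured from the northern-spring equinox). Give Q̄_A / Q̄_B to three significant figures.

— Configuration A (ϕ=+78.6°):
cos h₀ = −tan(+78.6°) tan(+3.300°) = -0.2860, h₀ = 1.8608 rad.
Bracket: h₀ sin ϕ sin δ + cos ϕ cos δ sin h₀ = 1.8608×0.98027×0.05756 + 0.19766×0.99834×0.95824 = 0.104994 + 0.189091 = 0.294085.
Q̄ = (S_0/π) × [bracket] = (589/π) × 0.294085 = 55.136 W/m².
— Configuration B (ϕ=+50.4°):
Solar declination: sin δ = sin ε · sin L_s = sin 25.19° × sin 135.1° = 0.30043, so δ = +17.484°.
cos h₀ = −tan(+50.4°) tan(+17.484°) = -0.3808, h₀ = 1.9614 rad.
Bracket: h₀ sin ϕ sin δ + cos ϕ cos δ sin h₀ = 1.9614×0.77051×0.30043 + 0.63742×0.95380×0.92468 = 0.454033 + 0.562179 = 1.016212.
Q̄ = (S_0/π) × [bracket] = (589/π) × 1.016212 = 190.52 W/m².
Ratio Q̄_A / Q̄_B = 55.136 / 190.52 = 0.2894.

Q̄_A / Q̄_B ≈ 0.289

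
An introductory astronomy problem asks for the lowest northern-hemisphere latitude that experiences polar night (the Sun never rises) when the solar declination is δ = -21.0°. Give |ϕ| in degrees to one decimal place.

|ϕ| = 69.0°

Polar night requires cos h₀ = −tan ϕ tan δ ≥ 1, i.e. tan ϕ tan δ ≤ −1.
The boundary is |tan ϕ| · |tan δ| = 1, so |ϕ| = 90° − |δ| = 90° − 21.0° = 69.0° in the northern hemisphere.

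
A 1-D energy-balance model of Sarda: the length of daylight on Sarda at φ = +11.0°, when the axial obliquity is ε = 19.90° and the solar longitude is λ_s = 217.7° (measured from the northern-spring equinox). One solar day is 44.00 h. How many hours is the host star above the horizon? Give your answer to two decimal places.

Solar declination: sin δ = sin ε · sin λ_s = sin 19.90° × sin 217.7° = -0.20815, so δ = -12.014°.
cos H₀ = −tan φ · tan δ = −tan(+11.0°) × tan(-12.014°) = 0.0414, so H₀ = 1.5294 rad = 87.63°.
Daylight = 2H₀/(2π) × 44.00 h = (1.5294/π) × 44.00 = 21.42 h.

21.42 h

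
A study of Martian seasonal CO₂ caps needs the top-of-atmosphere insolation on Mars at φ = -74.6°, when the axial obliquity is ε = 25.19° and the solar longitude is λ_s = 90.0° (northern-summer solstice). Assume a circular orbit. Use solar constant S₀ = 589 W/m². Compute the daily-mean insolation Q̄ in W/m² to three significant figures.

Q̄ ≈ 0.00 W/m²

Solar declination: sin δ = sin ε · sin λ_s = sin 25.19° × sin 90.0° = 0.42562, so δ = +25.190°.
cos H₀ = −tan(-74.6°) tan(+25.190°) = 1.7076 ≥ 1 ⇒ polar night, H₀ = 0 and Q̄ = 0.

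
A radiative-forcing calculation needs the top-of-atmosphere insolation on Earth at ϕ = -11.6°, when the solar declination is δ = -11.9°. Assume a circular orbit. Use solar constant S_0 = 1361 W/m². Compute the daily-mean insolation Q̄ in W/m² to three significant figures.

Q̄ ≈ 444 W/m²

cos h₀ = −tan(-11.6°) tan(-11.900°) = -0.0433, h₀ = 1.6141 rad.
Bracket: h₀ sin ϕ sin δ + cos ϕ cos δ sin h₀ = 1.6141×-0.20108×-0.20620 + 0.97958×0.97851×0.99906 = 0.066925 + 0.957628 = 1.024553.
Q̄ = (S_0/π) × [bracket] = (1361/π) × 1.024553 = 443.9 W/m².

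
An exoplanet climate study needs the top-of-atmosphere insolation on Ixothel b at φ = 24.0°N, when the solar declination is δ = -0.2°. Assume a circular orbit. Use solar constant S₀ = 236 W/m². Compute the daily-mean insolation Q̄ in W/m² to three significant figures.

Q̄ ≈ 68.5 W/m²

cos H₀ = −tan(+24.0°) tan(-0.200°) = 0.0016, H₀ = 1.5692 rad.
Bracket: H₀ sin φ sin δ + cos φ cos δ sin H₀ = 1.5692×0.40674×-0.00349 + 0.91355×0.99999×1.00000 = -0.002228 + 0.913541 = 0.911313.
Q̄ = (S₀/π) × [bracket] = (236/π) × 0.911313 = 68.46 W/m².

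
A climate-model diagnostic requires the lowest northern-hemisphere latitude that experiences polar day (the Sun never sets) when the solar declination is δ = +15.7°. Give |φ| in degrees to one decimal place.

Polar day requires cos H₀ = −tan φ tan δ ≤ −1, i.e. tan φ tan δ ≥ 1.
The boundary is |tan φ| · |tan δ| = 1, so |φ| = 90° − |δ| = 90° − 15.7° = 74.3° in the northern hemisphere.

|φ| = 74.3°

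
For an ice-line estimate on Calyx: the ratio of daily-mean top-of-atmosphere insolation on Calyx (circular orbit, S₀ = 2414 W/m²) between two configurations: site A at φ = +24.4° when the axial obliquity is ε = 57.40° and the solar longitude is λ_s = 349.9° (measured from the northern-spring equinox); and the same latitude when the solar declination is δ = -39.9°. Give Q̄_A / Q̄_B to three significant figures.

— Configuration A (φ=+24.4°):
Solar declination: sin δ = sin ε · sin λ_s = sin 57.40° × sin 349.9° = -0.14774, so δ = -8.496°.
cos H₀ = −tan(+24.4°) tan(-8.496°) = 0.0678, H₀ = 1.5030 rad.
Bracket: H₀ sin φ sin δ + cos φ cos δ sin H₀ = 1.5030×0.41310×-0.14774 + 0.91068×0.98903×0.99770 = -0.091730 + 0.898618 = 0.806888.
Q̄ = (S₀/π) × [bracket] = (2414/π) × 0.806888 = 620.01 W/m².
— Configuration B (φ=+24.4°):
cos H₀ = −tan(+24.4°) tan(-39.900°) = 0.3793, H₀ = 1.1818 rad.
Bracket: H₀ sin φ sin δ + cos φ cos δ sin H₀ = 1.1818×0.41310×-0.64145 + 0.91068×0.76717×0.92528 = -0.313157 + 0.646444 = 0.333287.
Q̄ = (S₀/π) × [bracket] = (2414/π) × 0.333287 = 256.10 W/m².
Ratio Q̄_A / Q̄_B = 620.01 / 256.10 = 2.421.

Q̄_A / Q̄_B ≈ 2.42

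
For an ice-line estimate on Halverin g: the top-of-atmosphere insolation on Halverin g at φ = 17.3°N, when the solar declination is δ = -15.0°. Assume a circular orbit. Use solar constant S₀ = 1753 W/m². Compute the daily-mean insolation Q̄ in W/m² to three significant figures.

cos H₀ = −tan(+17.3°) tan(-15.000°) = 0.0835, H₀ = 1.4872 rad.
Bracket: H₀ sin φ sin δ + cos φ cos δ sin H₀ = 1.4872×0.29737×-0.25882 + 0.95476×0.96593×0.99651 = -0.114463 + 0.919013 = 0.804550.
Q̄ = (S₀/π) × [bracket] = (1753/π) × 0.804550 = 448.9 W/m².

Q̄ ≈ 449 W/m²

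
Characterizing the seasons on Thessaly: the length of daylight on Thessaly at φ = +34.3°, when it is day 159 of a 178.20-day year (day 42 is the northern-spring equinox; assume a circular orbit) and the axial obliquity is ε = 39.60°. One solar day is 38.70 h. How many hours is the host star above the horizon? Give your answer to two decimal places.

Solar longitude: λ_s = 360° × (159 − 42)/178.20 = 236.364°.
sin δ = sin 39.60° × sin 236.364° = -0.53070, so δ = -32.053°.
cos H₀ = −tan φ · tan δ = −tan(+34.3°) × tan(-32.053°) = 0.4271, so H₀ = 1.1295 rad = 64.71°.
Daylight = 2H₀/(2π) × 38.70 h = (1.1295/π) × 38.70 = 13.91 h.

13.91 h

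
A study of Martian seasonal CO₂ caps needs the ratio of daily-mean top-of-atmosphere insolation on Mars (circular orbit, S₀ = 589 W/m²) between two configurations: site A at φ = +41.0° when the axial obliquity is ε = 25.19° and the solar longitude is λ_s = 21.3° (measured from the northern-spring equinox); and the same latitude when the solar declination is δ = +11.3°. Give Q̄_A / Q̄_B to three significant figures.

Q̄_A / Q̄_B ≈ 0.957

— Configuration A (φ=+41.0°):
Solar declination: sin δ = sin ε · sin λ_s = sin 25.19° × sin 21.3° = 0.15461, so δ = +8.894°.
cos H₀ = −tan(+41.0°) tan(+8.894°) = -0.1360, H₀ = 1.7073 rad.
Bracket: H₀ sin φ sin δ + cos φ cos δ sin H₀ = 1.7073×0.65606×0.15461 + 0.75471×0.98798×0.99070 = 0.173177 + 0.738704 = 0.911881.
Q̄ = (S₀/π) × [bracket] = (589/π) × 0.911881 = 170.96 W/m².
— Configuration B (φ=+41.0°):
cos H₀ = −tan(+41.0°) tan(+11.300°) = -0.1737, H₀ = 1.7454 rad.
Bracket: H₀ sin φ sin δ + cos φ cos δ sin H₀ = 1.7454×0.65606×0.19595 + 0.75471×0.98061×0.98480 = 0.224380 + 0.728827 = 0.953207.
Q̄ = (S₀/π) × [bracket] = (589/π) × 0.953207 = 178.71 W/m².
Ratio Q̄_A / Q̄_B = 170.96 / 178.71 = 0.9566.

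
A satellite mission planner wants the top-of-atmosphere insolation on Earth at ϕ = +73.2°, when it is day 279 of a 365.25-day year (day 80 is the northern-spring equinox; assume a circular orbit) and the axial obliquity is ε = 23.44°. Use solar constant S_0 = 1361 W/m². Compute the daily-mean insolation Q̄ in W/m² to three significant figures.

Q̄ ≈ 61.0 W/m²

Solar longitude: L_s = 360° × (279 − 80)/365.25 = 196.140°.
sin δ = sin 23.44° × sin 196.140° = -0.11058, so δ = -6.349°.
cos h₀ = −tan(+73.2°) tan(-6.349°) = 0.3685, h₀ = 1.1934 rad.
Bracket: h₀ sin ϕ sin δ + cos ϕ cos δ sin h₀ = 1.1934×0.95732×-0.11058 + 0.28903×0.99387×0.92962 = -0.126334 + 0.267041 = 0.140707.
Q̄ = (S_0/π) × [bracket] = (1361/π) × 0.140707 = 60.96 W/m².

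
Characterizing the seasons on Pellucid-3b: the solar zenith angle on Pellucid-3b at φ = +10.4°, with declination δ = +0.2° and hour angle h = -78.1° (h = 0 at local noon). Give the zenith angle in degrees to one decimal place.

θ_z = 78.3°

cos θ_z = sin φ sin δ + cos φ cos δ cos h = 0.000630 + 0.202815 = 0.203445.
θ_z = arccos(0.203445) = 78.3°.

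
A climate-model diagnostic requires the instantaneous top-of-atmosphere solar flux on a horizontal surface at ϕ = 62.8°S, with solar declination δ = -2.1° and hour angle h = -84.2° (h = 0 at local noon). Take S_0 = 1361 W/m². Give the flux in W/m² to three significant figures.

107 W/m²

cos θ_z = sin ϕ sin δ + cos ϕ cos δ cos h = 0.032592 + 0.046162 = 0.078754.
Flux = S_0 · cos θ_z = 1361 × 0.078754 = 107.2 W/m².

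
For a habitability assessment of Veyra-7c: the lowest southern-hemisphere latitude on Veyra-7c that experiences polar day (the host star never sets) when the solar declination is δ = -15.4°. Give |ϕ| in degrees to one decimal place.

|ϕ| = 74.6°

Polar day requires cos h₀ = −tan ϕ tan δ ≤ −1, i.e. tan ϕ tan δ ≥ 1.
The boundary is |tan ϕ| · |tan δ| = 1, so |ϕ| = 90° − |δ| = 90° − 15.4° = 74.6° in the southern hemisphere.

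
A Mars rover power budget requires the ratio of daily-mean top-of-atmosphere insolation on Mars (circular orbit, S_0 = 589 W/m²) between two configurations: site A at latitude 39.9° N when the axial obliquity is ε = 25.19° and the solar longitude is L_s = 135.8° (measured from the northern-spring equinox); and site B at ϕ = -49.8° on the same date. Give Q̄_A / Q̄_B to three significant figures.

Q̄_A / Q̄_B ≈ 3.49

— Configuration A (ϕ=+39.9°):
Solar declination: sin δ = sin ε · sin L_s = sin 25.19° × sin 135.8° = 0.29673, so δ = +17.261°.
cos h₀ = −tan(+39.9°) tan(+17.261°) = -0.2598, h₀ = 1.8336 rad.
Bracket: h₀ sin ϕ sin δ + cos ϕ cos δ sin h₀ = 1.8336×0.64145×0.29673 + 0.76717×0.95496×0.96566 = 0.349003 + 0.707459 = 1.056462.
Q̄ = (S_0/π) × [bracket] = (589/π) × 1.056462 = 198.07 W/m².
— Configuration B (ϕ=-49.8°):
cos h₀ = −tan(-49.8°) tan(+17.261°) = 0.3677, h₀ = 1.1943 rad.
Bracket: h₀ sin ϕ sin δ + cos ϕ cos δ sin h₀ = 1.1943×-0.76380×0.29673 + 0.64546×0.95496×0.92995 = -0.270679 + 0.573210 = 0.302531.
Q̄ = (S_0/π) × [bracket] = (589/π) × 0.302531 = 56.720 W/m².
Ratio Q̄_A / Q̄_B = 198.07 / 56.720 = 3.492.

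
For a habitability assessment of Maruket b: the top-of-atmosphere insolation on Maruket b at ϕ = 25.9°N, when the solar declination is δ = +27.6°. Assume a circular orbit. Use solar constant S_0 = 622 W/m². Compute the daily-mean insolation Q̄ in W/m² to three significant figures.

cos h₀ = −tan(+25.9°) tan(+27.600°) = -0.2539, h₀ = 1.8275 rad.
Bracket: h₀ sin ϕ sin δ + cos ϕ cos δ sin h₀ = 1.8275×0.43680×0.46330 + 0.89956×0.88620×0.96724 = 0.369830 + 0.771074 = 1.140904.
Q̄ = (S_0/π) × [bracket] = (622/π) × 1.140904 = 225.9 W/m².

Q̄ ≈ 226 W/m²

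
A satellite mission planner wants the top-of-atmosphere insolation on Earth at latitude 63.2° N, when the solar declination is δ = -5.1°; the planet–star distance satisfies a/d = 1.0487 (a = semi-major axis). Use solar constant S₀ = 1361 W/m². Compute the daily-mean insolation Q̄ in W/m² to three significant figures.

Q̄ ≈ 158 W/m²

cos H₀ = −tan(+63.2°) tan(-5.100°) = 0.1767, H₀ = 1.3932 rad.
Bracket: H₀ sin φ sin δ + cos φ cos δ sin H₀ = 1.3932×0.89259×-0.08889 + 0.45088×0.99604×0.98427 = -0.110540 + 0.442030 = 0.331490.
Inverse-square distance factor (a/d)² = 1.0487² = 1.099772.
Q̄ = (S₀/π) × 1.099772 × [bracket] = (1361/π) × 1.099772 × 0.331490 = 157.9 W/m².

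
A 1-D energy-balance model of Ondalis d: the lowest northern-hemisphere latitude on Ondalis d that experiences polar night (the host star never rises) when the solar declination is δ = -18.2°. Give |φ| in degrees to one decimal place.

|φ| = 71.8°

Polar night requires cos H₀ = −tan φ tan δ ≥ 1, i.e. tan φ tan δ ≤ −1.
The boundary is |tan φ| · |tan δ| = 1, so |φ| = 90° − |δ| = 90° − 18.2° = 71.8° in the northern hemisphere.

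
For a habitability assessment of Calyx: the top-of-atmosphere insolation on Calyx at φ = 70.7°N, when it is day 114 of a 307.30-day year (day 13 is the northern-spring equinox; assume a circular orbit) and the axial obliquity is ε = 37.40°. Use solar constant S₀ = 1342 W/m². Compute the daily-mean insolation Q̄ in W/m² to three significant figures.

Q̄ ≈ 677 W/m²

Solar longitude: λ_s = 360° × (114 − 13)/307.30 = 118.321°.
sin δ = sin 37.40° × sin 118.321° = 0.53468, so δ = +32.322°.
cos H₀ = −tan(+70.7°) tan(+32.322°) = -1.8067 ≤ −1 ⇒ polar day, H₀ = π.
Bracket: H₀ sin φ sin δ + cos φ cos δ sin H₀ = 3.1416×0.94380×0.53468 + 0.33051×0.84506×0.00000 = 1.585349 + 0.000000 = 1.585349.
Q̄ = (S₀/π) × [bracket] = (1342/π) × 1.585349 = 677.2 W/m².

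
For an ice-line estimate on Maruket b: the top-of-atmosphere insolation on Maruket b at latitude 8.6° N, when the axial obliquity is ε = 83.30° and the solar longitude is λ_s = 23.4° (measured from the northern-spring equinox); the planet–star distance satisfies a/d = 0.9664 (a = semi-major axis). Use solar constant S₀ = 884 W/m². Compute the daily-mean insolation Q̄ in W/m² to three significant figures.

Q̄ ≈ 264 W/m²

Solar declination: sin δ = sin ε · sin λ_s = sin 83.30° × sin 23.4° = 0.39444, so δ = +23.231°.
cos H₀ = −tan(+8.6°) tan(+23.231°) = -0.0649, H₀ = 1.6358 rad.
Bracket: H₀ sin φ sin δ + cos φ cos δ sin H₀ = 1.6358×0.14954×0.39444 + 0.98876×0.91892×0.99789 = 0.096487 + 0.906674 = 1.003161.
Inverse-square distance factor (a/d)² = 0.9664² = 0.933929.
Q̄ = (S₀/π) × 0.933929 × [bracket] = (884/π) × 0.933929 × 1.003161 = 263.6 W/m².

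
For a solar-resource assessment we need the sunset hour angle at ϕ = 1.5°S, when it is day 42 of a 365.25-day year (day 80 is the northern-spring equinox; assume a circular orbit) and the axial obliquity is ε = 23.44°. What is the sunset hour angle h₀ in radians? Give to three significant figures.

Solar longitude: L_s = 360° × (42 − 80)/365.25 = -37.454°, i.e. -37.454° + 360° = 322.546°.
sin δ = sin 23.44° × sin 322.546° = -0.24190, so δ = -13.999°.
cos h₀ = −tan ϕ · tan δ = −tan(-1.5°) × tan(-13.999°) = -0.0065, so h₀ = 1.5773 rad = 90.37°.

h₀ = 1.58 rad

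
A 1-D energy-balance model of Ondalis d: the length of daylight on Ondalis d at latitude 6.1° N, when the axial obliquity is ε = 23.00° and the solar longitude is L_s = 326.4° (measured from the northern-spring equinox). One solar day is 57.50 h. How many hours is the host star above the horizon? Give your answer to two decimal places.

28.32 h

Solar declination: sin δ = sin ε · sin L_s = sin 23.00° × sin 326.4° = -0.21623, so δ = -12.488°.
cos h₀ = −tan ϕ · tan δ = −tan(+6.1°) × tan(-12.488°) = 0.0237, so h₀ = 1.5471 rad = 88.64°.
Daylight = 2h₀/(2π) × 57.50 h = (1.5471/π) × 57.50 = 28.32 h.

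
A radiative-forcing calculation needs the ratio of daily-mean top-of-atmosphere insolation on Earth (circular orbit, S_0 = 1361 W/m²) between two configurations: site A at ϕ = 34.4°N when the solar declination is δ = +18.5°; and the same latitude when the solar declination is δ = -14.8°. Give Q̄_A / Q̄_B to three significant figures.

— Configuration A (ϕ=+34.4°):
cos h₀ = −tan(+34.4°) tan(+18.500°) = -0.2291, h₀ = 1.8020 rad.
Bracket: h₀ sin ϕ sin δ + cos ϕ cos δ sin h₀ = 1.8020×0.56497×0.31730 + 0.82511×0.94832×0.97340 = 0.323035 + 0.761655 = 1.084690.
Q̄ = (S_0/π) × [bracket] = (1361/π) × 1.084690 = 469.91 W/m².
— Configuration B (ϕ=+34.4°):
cos h₀ = −tan(+34.4°) tan(-14.800°) = 0.1809, h₀ = 1.3889 rad.
Bracket: h₀ sin ϕ sin δ + cos ϕ cos δ sin h₀ = 1.3889×0.56497×-0.25545 + 0.82511×0.96682×0.98350 = -0.200448 + 0.784570 = 0.584122.
Q̄ = (S_0/π) × [bracket] = (1361/π) × 0.584122 = 253.05 W/m².
Ratio Q̄_A / Q̄_B = 469.91 / 253.05 = 1.857.

Q̄_A / Q̄_B ≈ 1.86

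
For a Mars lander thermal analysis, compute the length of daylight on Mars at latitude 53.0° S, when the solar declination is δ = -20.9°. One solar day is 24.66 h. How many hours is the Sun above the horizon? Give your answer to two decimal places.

16.50 h

cos h₀ = −tan ϕ · tan δ = −tan(-53.0°) × tan(-20.900°) = -0.5067, so h₀ = 2.1022 rad = 120.45°.
Daylight = 2h₀/(2π) × 24.66 h = (2.1022/π) × 24.66 = 16.50 h.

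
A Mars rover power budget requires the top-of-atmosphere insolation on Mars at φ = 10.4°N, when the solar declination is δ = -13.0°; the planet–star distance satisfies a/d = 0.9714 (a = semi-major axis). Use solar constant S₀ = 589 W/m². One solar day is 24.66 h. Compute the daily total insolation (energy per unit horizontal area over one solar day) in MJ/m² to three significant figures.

14.1 MJ/m²

cos H₀ = −tan(+10.4°) tan(-13.000°) = 0.0424, H₀ = 1.5284 rad.
Bracket: H₀ sin φ sin δ + cos φ cos δ sin H₀ = 1.5284×0.18052×-0.22495 + 0.98357×0.97437×0.99910 = -0.062065 + 0.957499 = 0.895434.
Inverse-square distance factor (a/d)² = 0.9714² = 0.943618.
Q̄ = (S₀/π) × 0.943618 × [bracket] = (589/π) × 0.943618 × 0.895434 = 158.41 W/m².
Daily total = Q̄ × 24.66 h × 3600 s/h = 158.41 × 24.66 × 3600 / 10⁶ = 14.06 MJ/m².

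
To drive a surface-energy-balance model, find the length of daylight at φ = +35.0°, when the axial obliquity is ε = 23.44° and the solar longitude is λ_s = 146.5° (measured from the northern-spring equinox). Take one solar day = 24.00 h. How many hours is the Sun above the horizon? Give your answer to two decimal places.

13.21 h

Solar declination: sin δ = sin ε · sin λ_s = sin 23.44° × sin 146.5° = 0.21955, so δ = +12.683°.
cos H₀ = −tan φ · tan δ = −tan(+35.0°) × tan(+12.683°) = -0.1576, so H₀ = 1.7290 rad = 99.07°.
Daylight = 2H₀/(2π) × 24.00 h = (1.7290/π) × 24.00 = 13.21 h.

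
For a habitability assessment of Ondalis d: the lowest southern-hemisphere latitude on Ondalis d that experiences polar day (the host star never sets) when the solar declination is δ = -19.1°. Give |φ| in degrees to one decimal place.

Polar day requires cos H₀ = −tan φ tan δ ≤ −1, i.e. tan φ tan δ ≥ 1.
The boundary is |tan φ| · |tan δ| = 1, so |φ| = 90° − |δ| = 90° − 19.1° = 70.9° in the southern hemisphere.

|φ| = 70.9°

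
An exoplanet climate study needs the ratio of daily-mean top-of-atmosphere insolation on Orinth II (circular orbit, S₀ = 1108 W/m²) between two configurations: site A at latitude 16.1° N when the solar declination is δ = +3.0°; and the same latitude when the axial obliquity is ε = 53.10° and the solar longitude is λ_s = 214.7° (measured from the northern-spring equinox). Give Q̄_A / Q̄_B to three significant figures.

— Configuration A (φ=+16.1°):
cos H₀ = −tan(+16.1°) tan(+3.000°) = -0.0151, H₀ = 1.5859 rad.
Bracket: H₀ sin φ sin δ + cos φ cos δ sin H₀ = 1.5859×0.27731×0.05234 + 0.96078×0.99863×0.99989 = 0.023018 + 0.959358 = 0.982376.
Q̄ = (S₀/π) × [bracket] = (1108/π) × 0.982376 = 346.47 W/m².
— Configuration B (φ=+16.1°):
Solar declination: sin δ = sin ε · sin λ_s = sin 53.10° × sin 214.7° = -0.45524, so δ = -27.081°.
cos H₀ = −tan(+16.1°) tan(-27.081°) = 0.1476, H₀ = 1.4227 rad.
Bracket: H₀ sin φ sin δ + cos φ cos δ sin H₀ = 1.4227×0.27731×-0.45524 + 0.96078×0.89037×0.98905 = -0.179605 + 0.846083 = 0.666478.
Q̄ = (S₀/π) × [bracket] = (1108/π) × 0.666478 = 235.06 W/m².
Ratio Q̄_A / Q̄_B = 346.47 / 235.06 = 1.474.

Q̄_A / Q̄_B ≈ 1.47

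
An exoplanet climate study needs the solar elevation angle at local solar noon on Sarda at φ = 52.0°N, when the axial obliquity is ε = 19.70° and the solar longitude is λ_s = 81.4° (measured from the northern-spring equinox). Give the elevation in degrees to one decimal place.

57.5°

Solar declination: sin δ = sin ε · sin λ_s = sin 19.70° × sin 81.4° = 0.33331, so δ = +19.470°.
At local noon the hour angle is zero, so the zenith angle equals |φ − δ| = |+52.0° − (+19.470°)| = 32.530°.
Elevation = 90° − 32.530° = 57.5°.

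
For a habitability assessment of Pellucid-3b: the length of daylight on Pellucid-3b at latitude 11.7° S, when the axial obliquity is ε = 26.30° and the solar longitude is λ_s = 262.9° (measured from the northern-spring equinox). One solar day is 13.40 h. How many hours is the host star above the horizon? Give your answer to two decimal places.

Solar declination: sin δ = sin ε · sin λ_s = sin 26.30° × sin 262.9° = -0.43967, so δ = -26.083°.
cos H₀ = −tan φ · tan δ = −tan(-11.7°) × tan(-26.083°) = -0.1014, so H₀ = 1.6723 rad = 95.82°.
Daylight = 2H₀/(2π) × 13.40 h = (1.6723/π) × 13.40 = 7.13 h.

7.13 h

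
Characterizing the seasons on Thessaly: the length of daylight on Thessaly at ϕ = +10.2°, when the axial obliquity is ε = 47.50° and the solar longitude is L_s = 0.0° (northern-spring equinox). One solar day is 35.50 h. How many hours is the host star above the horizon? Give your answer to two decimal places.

Solar declination: sin δ = sin ε · sin L_s = sin 47.50° × sin 0.0° = 0.00000, so δ = +0.000°.
cos h₀ = −tan ϕ · tan δ = −tan(+10.2°) × tan(+0.000°) = -0.0000, so h₀ = 1.5708 rad = 90.00°.
Daylight = 2h₀/(2π) × 35.50 h = (1.5708/π) × 35.50 = 17.75 h.

17.75 h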